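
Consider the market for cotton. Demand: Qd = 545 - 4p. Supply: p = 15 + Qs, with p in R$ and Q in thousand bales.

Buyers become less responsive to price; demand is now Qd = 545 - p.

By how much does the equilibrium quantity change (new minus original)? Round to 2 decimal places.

+168.00

Solve the original market: 545 - 4p = p - 15, hence p = 112 and Q = 97.
After the shift, demand is Qd = 545 - p and supply is Qs = p - 15.
New equilibrium: 545 - p = p - 15 ⇒ 560 = 2p ⇒ p = 280, Q = 265.
ΔQ = 265 − 97 = +168.00.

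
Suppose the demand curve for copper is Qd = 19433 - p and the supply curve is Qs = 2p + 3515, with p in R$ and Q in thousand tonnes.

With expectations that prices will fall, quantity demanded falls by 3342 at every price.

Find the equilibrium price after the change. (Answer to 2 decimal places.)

Before the shock: 19433 - p = 2p + 3515 ⇒ 15918 = 3p ⇒ p = 5306, Q = 14127.
The shock moves the curves to Qd = 16091 - p and Qs = 2p + 3515.
Equate the new curves: 16091 - p = 2p + 3515, giving 12576 = 3p, p = 4192, Q = 11899.

4192.00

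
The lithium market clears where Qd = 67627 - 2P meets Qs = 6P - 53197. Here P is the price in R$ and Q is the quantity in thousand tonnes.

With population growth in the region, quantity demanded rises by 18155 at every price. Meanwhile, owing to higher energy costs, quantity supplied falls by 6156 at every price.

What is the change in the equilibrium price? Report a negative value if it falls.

+3038.875

Before the shock: 67627 - 2P = 6P - 53197 ⇒ 120824 = 8P ⇒ P = 15103, Q = 37421.
The new curves are Qd = 85782 - 2P (demand) and Qs = 6P - 59353 (supply).
New equilibrium: 85782 - 2P = 6P - 59353 ⇒ 145135 = 8P ⇒ P = 18141.875, Q = 49498.25.
ΔP = 18141.875 − 15103 = +3038.875.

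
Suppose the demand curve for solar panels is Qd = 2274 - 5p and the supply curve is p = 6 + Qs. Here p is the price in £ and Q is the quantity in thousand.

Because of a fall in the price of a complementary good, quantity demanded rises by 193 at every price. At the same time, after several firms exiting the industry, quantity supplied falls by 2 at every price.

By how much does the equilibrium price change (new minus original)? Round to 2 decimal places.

+32.50

Before the shock: 2274 - 5p = p - 6 ⇒ 2280 = 6p ⇒ p = 380, Q = 374.
The new curves are Qd = 2467 - 5p (demand) and Qs = p - 8 (supply).
New equilibrium: 2467 - 5p = p - 8 ⇒ 2475 = 6p ⇒ p = 412.5, Q = 404.5.
Δp = 412.5 − 380 = +32.50.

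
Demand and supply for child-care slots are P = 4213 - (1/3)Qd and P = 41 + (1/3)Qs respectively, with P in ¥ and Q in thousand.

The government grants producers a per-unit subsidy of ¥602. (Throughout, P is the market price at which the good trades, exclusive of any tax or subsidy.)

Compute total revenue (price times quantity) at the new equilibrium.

13075986

Original equilibrium: 12639 - 3P = 3P - 123 gives 12762 = 6P, so P = 2127 and Q = 6258.
Since sellers receive the price plus the subsidy, the effective supply curve becomes Qs = 3P + 1683.
New equilibrium: 12639 - 3P = 3P + 1683 ⇒ 10956 = 6P ⇒ P = 1826, Q = 7161.
New expenditure = 1826 × 7161 = 13075986.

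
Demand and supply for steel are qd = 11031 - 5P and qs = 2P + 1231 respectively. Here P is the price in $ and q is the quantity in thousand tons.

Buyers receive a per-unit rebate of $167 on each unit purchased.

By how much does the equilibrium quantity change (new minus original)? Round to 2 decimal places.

Original equilibrium: 11031 - 5P = 2P + 1231 gives 9800 = 7P, so P = 1400 and q = 4031.
Since buyers' out-of-pocket price is the market price minus the rebate, the effective demand curve becomes qd = 11866 - 5P.
New equilibrium: 11866 - 5P = 2P + 1231 ⇒ 10635 = 7P ⇒ P = 10635/7 ≈ 1519.2857, q = 29887/7 ≈ 4269.5714.
Δq = 4269.5714 − 4031 = +238.57.

+238.57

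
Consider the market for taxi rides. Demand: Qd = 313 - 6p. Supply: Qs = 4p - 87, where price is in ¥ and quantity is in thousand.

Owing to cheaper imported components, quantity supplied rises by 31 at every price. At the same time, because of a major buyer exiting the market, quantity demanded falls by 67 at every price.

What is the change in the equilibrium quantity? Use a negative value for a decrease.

-8.2

Original equilibrium: 313 - 6p = 4p - 87 gives 400 = 10p, so p = 40 and Q = 73.
With the change applied: demand Qd = 246 - 6p, supply Qs = 4p - 56.
Clearing the new market: 246 - 6p = 4p - 56, so p = 30.2 and Q = 64.8.
ΔQ = 64.8 − 73 = -8.2.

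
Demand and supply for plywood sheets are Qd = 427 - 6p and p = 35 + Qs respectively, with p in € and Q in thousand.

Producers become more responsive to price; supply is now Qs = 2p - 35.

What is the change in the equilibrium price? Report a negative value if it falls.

-8.25

Original equilibrium: 427 - 6p = p - 35 gives 462 = 7p, so p = 66 and Q = 31.
After the shift, demand is Qd = 427 - 6p and supply is Qs = 2p - 35.
Clearing the new market: 427 - 6p = 2p - 35, so p = 57.75 and Q = 80.5.
Δp = 57.75 − 66 = -8.25.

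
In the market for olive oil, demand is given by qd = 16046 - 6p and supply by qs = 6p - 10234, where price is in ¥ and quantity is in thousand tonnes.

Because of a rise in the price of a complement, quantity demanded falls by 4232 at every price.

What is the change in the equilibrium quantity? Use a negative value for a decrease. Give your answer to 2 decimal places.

Original equilibrium: 16046 - 6p = 6p - 10234 gives 26280 = 12p, so p = 2190 and q = 2906.
With the change applied: demand qd = 11814 - 6p, supply qs = 6p - 10234.
Clearing the new market: 11814 - 6p = 6p - 10234, so p = 5512/3 ≈ 1837.3333 and q = 790.
Δq = 790 − 2906 = -2116.00.

-2116.00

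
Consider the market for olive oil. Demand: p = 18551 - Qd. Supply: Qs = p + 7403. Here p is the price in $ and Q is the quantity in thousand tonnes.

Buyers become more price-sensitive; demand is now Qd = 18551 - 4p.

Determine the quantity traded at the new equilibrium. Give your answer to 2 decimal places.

Initially, 18551 - p = p + 7403, so 11148 = 2p and p = 5574, Q = 12977.
With the change applied: demand Qd = 18551 - 4p, supply Qs = p + 7403.
New equilibrium: 18551 - 4p = p + 7403 ⇒ 11148 = 5p ⇒ p = 2229.6, Q = 9632.6.

9632.60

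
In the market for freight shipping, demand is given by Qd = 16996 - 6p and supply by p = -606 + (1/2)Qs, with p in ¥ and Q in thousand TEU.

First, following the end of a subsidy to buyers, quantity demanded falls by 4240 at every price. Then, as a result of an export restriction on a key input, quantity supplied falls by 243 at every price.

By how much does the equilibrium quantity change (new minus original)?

-1242.25

Before the shock: 16996 - 6p = 2p + 1212 ⇒ 15784 = 8p ⇒ p = 1973, Q = 5158.
After the shift, demand is Qd = 12756 - 6p and supply is Qs = 2p + 969.
New equilibrium: 12756 - 6p = 2p + 969 ⇒ 11787 = 8p ⇒ p = 1473.375, Q = 3915.75.
ΔQ = 3915.75 − 5158 = -1242.25.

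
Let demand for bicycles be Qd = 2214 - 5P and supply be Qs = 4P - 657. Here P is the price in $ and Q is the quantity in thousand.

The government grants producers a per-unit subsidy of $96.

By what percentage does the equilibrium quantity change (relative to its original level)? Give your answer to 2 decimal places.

Before the shock: 2214 - 5P = 4P - 657 ⇒ 2871 = 9P ⇒ P = 319, Q = 619.
Since sellers receive the price plus the subsidy, the effective supply curve becomes Qs = 4P - 273.
Setting them equal: 2214 - 5P = 4P - 273 → 2487 = 9P, so P = 829/3 ≈ 276.3333 and Q = 2497/3 ≈ 832.3333.
%ΔQ = (832.3333 − 619) / 619 × 100 = +34.46%.

+34.46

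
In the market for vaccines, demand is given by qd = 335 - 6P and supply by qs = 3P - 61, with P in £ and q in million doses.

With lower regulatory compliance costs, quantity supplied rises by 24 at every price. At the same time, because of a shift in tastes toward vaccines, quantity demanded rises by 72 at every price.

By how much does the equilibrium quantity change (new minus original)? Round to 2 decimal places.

Original equilibrium: 335 - 6P = 3P - 61 gives 396 = 9P, so P = 44 and q = 71.
After the shift, demand is qd = 407 - 6P and supply is qs = 3P - 37.
Clearing the new market: 407 - 6P = 3P - 37, so P = 148/3 ≈ 49.3333 and q = 111.
Δq = 111 − 71 = +40.00.

+40.00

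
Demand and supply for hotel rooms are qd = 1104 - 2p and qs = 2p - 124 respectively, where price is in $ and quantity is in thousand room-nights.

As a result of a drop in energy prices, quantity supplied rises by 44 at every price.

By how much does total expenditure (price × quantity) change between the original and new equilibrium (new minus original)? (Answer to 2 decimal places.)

+1122.00

Solve the original market: 1104 - 2p = 2p - 124, hence p = 307 and q = 490.
After the shift, demand is qd = 1104 - 2p and supply is qs = 2p - 80.
Clearing the new market: 1104 - 2p = 2p - 80, so p = 296 and q = 512.
Expenditure moves from 307×490 = 150430 to 296×512 = 151552; change = +1122.00.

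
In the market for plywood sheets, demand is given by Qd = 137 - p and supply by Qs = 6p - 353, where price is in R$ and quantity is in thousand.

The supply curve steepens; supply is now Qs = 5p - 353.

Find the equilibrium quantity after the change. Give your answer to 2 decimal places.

Before the shock: 137 - p = 6p - 353 ⇒ 490 = 7p ⇒ p = 70, Q = 67.
The shock moves the curves to Qd = 137 - p and Qs = 5p - 353.
New equilibrium: 137 - p = 5p - 353 ⇒ 490 = 6p ⇒ p = 245/3 ≈ 81.6667, Q = 166/3 ≈ 55.3333.

55.33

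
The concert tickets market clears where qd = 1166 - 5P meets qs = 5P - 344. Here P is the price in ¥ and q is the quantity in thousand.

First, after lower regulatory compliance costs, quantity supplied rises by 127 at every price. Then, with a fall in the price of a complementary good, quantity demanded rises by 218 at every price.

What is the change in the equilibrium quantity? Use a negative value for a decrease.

Original equilibrium: 1166 - 5P = 5P - 344 gives 1510 = 10P, so P = 151 and q = 411.
The new curves are qd = 1384 - 5P (demand) and qs = 5P - 217 (supply).
Clearing the new market: 1384 - 5P = 5P - 217, so P = 160.1 and q = 583.5.
Δq = 583.5 − 411 = +172.5.

+172.5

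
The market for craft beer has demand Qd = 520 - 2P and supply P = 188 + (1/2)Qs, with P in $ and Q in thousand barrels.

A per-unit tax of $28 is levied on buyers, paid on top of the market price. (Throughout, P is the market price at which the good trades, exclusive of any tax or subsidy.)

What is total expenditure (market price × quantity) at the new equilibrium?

Original equilibrium: 520 - 2P = 2P - 376 gives 896 = 4P, so P = 224 and Q = 72.
Since buyers pay the price plus the tax, the effective demand curve becomes Qd = 464 - 2P.
Equate the new curves: 464 - 2P = 2P - 376, giving 840 = 4P, P = 210, Q = 44.
New expenditure = 210 × 44 = 9240.

9240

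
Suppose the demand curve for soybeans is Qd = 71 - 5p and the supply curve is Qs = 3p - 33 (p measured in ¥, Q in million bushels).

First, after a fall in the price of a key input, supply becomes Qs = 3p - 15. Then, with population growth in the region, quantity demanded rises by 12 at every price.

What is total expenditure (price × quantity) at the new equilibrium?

266.4375

Before the shock: 71 - 5p = 3p - 33 ⇒ 104 = 8p ⇒ p = 13, Q = 6.
The shock moves the curves to Qd = 83 - 5p and Qs = 3p - 15.
Setting them equal: 83 - 5p = 3p - 15 → 98 = 8p, so p = 12.25 and Q = 21.75.
New expenditure = 12.25 × 21.75 = 266.4375.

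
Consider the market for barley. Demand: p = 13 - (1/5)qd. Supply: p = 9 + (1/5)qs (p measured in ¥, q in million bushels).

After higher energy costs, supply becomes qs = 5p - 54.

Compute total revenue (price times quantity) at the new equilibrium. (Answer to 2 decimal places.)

65.45

Initially, 65 - 5p = 5p - 45, so 110 = 10p and p = 11, q = 10.
The new curves are qd = 65 - 5p (demand) and qs = 5p - 54 (supply).
New equilibrium: 65 - 5p = 5p - 54 ⇒ 119 = 10p ⇒ p = 11.9, q = 5.5.
New expenditure = 11.9 × 5.5 = 65.45.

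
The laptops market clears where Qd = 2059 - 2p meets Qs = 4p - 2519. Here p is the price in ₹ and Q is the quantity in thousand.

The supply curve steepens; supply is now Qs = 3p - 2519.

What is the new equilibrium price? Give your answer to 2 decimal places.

Solve the original market: 2059 - 2p = 4p - 2519, hence p = 763 and Q = 533.
After the shift, demand is Qd = 2059 - 2p and supply is Qs = 3p - 2519.
Equate the new curves: 2059 - 2p = 3p - 2519, giving 4578 = 5p, p = 915.6, Q = 227.8.

915.60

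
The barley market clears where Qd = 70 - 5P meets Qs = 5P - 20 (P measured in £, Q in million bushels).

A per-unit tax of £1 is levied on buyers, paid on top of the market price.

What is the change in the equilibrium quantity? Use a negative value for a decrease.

-2.5

Initially, 70 - 5P = 5P - 20, so 90 = 10P and P = 9, Q = 25.
Since buyers pay the price plus the tax, the effective demand curve becomes Qd = 65 - 5P.
Setting them equal: 65 - 5P = 5P - 20 → 85 = 10P, so P = 8.5 and Q = 22.5.
ΔQ = 22.5 − 25 = -2.5.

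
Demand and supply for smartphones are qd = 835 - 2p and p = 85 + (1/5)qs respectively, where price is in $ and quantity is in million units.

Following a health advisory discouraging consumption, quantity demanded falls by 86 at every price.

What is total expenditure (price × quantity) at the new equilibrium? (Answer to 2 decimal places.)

Solve the original market: 835 - 2p = 5p - 425, hence p = 180 and q = 475.
After the shift, demand is qd = 749 - 2p and supply is qs = 5p - 425.
New equilibrium: 749 - 2p = 5p - 425 ⇒ 1174 = 7p ⇒ p = 1174/7 ≈ 167.7143, q = 2895/7 ≈ 413.5714.
New expenditure = 167.7143 × 413.5714 = 69361.84.

69361.84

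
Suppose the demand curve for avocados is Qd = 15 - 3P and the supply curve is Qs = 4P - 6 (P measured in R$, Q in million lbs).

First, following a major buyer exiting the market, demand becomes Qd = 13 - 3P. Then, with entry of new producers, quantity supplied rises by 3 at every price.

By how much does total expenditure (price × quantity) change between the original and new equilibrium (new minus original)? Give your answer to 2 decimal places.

-3.96

Original equilibrium: 15 - 3P = 4P - 6 gives 21 = 7P, so P = 3 and Q = 6.
The shock moves the curves to Qd = 13 - 3P and Qs = 4P - 3.
New equilibrium: 13 - 3P = 4P - 3 ⇒ 16 = 7P ⇒ P = 16/7 ≈ 2.2857, Q = 43/7 ≈ 6.1429.
Expenditure moves from 3×6 = 18 to 2.2857×6.1429 = 14.0408; change = -3.96.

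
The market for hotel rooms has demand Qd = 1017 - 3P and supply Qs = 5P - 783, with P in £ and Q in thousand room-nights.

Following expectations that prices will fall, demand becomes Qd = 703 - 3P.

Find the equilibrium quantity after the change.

145.75

Solve the original market: 1017 - 3P = 5P - 783, hence P = 225 and Q = 342.
With the change applied: demand Qd = 703 - 3P, supply Qs = 5P - 783.
Clearing the new market: 703 - 3P = 5P - 783, so P = 185.75 and Q = 145.75.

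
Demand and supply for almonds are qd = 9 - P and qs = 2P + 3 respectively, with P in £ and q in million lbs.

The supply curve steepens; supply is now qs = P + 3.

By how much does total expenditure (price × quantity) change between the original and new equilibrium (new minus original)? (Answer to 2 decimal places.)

+4.00

Solve the original market: 9 - P = 2P + 3, hence P = 2 and q = 7.
After the shift, demand is qd = 9 - P and supply is qs = P + 3.
Equate the new curves: 9 - P = P + 3, giving 6 = 2P, P = 3, q = 6.
Expenditure moves from 2×7 = 14 to 3×6 = 18; change = +4.00.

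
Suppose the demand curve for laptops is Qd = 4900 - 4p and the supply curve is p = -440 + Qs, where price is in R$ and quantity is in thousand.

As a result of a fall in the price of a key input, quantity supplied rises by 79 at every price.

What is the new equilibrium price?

Before the shock: 4900 - 4p = p + 440 ⇒ 4460 = 5p ⇒ p = 892, Q = 1332.
The new curves are Qd = 4900 - 4p (demand) and Qs = p + 519 (supply).
Setting them equal: 4900 - 4p = p + 519 → 4381 = 5p, so p = 876.2 and Q = 1395.2.

876.2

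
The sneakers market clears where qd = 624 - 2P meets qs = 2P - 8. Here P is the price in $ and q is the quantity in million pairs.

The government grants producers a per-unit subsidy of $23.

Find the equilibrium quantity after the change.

Original equilibrium: 624 - 2P = 2P - 8 gives 632 = 4P, so P = 158 and q = 308.
Since sellers receive the price plus the subsidy, the effective supply curve becomes qs = 2P + 38.
New equilibrium: 624 - 2P = 2P + 38 ⇒ 586 = 4P ⇒ P = 146.5, q = 331.

331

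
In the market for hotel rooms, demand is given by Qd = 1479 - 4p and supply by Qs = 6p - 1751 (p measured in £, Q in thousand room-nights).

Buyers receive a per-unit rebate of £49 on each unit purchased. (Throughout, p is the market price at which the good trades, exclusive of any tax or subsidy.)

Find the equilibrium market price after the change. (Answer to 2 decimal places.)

Solve the original market: 1479 - 4p = 6p - 1751, hence p = 323 and Q = 187.
Since buyers' out-of-pocket price is the market price minus the rebate, the effective demand curve becomes Qd = 1675 - 4p.
Clearing the new market: 1675 - 4p = 6p - 1751, so p = 342.6 and Q = 304.6.

342.60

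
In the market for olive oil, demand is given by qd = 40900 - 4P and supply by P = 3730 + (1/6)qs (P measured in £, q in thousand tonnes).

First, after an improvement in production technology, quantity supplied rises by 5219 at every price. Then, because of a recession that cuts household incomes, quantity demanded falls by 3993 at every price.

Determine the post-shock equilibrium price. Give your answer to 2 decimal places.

5406.80

Solve the original market: 40900 - 4P = 6P - 22380, hence P = 6328 and q = 15588.
The new curves are qd = 36907 - 4P (demand) and qs = 6P - 17161 (supply).
Clearing the new market: 36907 - 4P = 6P - 17161, so P = 5406.8 and q = 15279.8.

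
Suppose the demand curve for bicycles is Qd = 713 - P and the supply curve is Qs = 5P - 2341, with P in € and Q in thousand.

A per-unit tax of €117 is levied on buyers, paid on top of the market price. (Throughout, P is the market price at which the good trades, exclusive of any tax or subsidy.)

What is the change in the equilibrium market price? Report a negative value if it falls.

-19.5

Initially, 713 - P = 5P - 2341, so 3054 = 6P and P = 509, Q = 204.
Since buyers pay the price plus the tax, the effective demand curve becomes Qd = 596 - P.
Setting them equal: 596 - P = 5P - 2341 → 2937 = 6P, so P = 489.5 and Q = 106.5.
ΔP = 489.5 − 509 = -19.5.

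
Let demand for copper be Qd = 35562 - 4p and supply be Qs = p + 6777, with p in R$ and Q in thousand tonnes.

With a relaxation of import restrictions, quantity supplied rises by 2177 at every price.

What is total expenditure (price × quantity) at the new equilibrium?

75969032.96

Before the shock: 35562 - 4p = p + 6777 ⇒ 28785 = 5p ⇒ p = 5757, Q = 12534.
After the shift, demand is Qd = 35562 - 4p and supply is Qs = p + 8954.
Equate the new curves: 35562 - 4p = p + 8954, giving 26608 = 5p, p = 5321.6, Q = 14275.6.
New expenditure = 5321.6 × 14275.6 = 75969032.96.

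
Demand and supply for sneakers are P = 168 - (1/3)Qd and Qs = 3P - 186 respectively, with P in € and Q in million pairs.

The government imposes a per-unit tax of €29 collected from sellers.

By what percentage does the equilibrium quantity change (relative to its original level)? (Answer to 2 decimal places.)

Initially, 504 - 3P = 3P - 186, so 690 = 6P and P = 115, Q = 159.
Since sellers keep the price net of the tax, the effective supply curve becomes Qs = 3P - 273.
Setting them equal: 504 - 3P = 3P - 273 → 777 = 6P, so P = 129.5 and Q = 115.5.
%ΔQ = (115.5 − 159) / 159 × 100 = -27.36%.

-27.36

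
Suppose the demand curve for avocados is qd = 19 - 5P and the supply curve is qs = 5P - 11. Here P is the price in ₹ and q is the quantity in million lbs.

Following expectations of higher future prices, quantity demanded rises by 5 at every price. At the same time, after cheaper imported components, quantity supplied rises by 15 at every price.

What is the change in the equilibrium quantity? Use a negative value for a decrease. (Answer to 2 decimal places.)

+10.00

Original equilibrium: 19 - 5P = 5P - 11 gives 30 = 10P, so P = 3 and q = 4.
After the shift, demand is qd = 24 - 5P and supply is qs = 5P + 4.
Setting them equal: 24 - 5P = 5P + 4 → 20 = 10P, so P = 2 and q = 14.
Δq = 14 − 4 = +10.00.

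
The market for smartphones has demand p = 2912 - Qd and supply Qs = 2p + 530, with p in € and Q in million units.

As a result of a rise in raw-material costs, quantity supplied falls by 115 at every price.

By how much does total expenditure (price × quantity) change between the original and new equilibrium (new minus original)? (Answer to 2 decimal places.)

Solve the original market: 2912 - p = 2p + 530, hence p = 794 and Q = 2118.
After the shift, demand is Qd = 2912 - p and supply is Qs = 2p + 415.
Clearing the new market: 2912 - p = 2p + 415, so p = 2497/3 ≈ 832.3333 and Q = 6239/3 ≈ 2079.6667.
Expenditure moves from 794×2118 = 1681692 to 832.3333×2079.6667 = 1730975.8889; change = +49283.89.

+49283.89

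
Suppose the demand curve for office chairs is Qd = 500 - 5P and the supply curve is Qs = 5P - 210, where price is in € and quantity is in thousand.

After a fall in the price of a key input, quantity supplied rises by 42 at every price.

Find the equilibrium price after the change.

Solve the original market: 500 - 5P = 5P - 210, hence P = 71 and Q = 145.
With the change applied: demand Qd = 500 - 5P, supply Qs = 5P - 168.
Equate the new curves: 500 - 5P = 5P - 168, giving 668 = 10P, P = 66.8, Q = 166.

66.8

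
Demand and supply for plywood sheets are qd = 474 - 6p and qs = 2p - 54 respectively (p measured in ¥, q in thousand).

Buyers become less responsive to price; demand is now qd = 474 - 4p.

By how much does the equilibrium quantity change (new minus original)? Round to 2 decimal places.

Original equilibrium: 474 - 6p = 2p - 54 gives 528 = 8p, so p = 66 and q = 78.
The shock moves the curves to qd = 474 - 4p and qs = 2p - 54.
New equilibrium: 474 - 4p = 2p - 54 ⇒ 528 = 6p ⇒ p = 88, q = 122.
Δq = 122 − 78 = +44.00.

+44.00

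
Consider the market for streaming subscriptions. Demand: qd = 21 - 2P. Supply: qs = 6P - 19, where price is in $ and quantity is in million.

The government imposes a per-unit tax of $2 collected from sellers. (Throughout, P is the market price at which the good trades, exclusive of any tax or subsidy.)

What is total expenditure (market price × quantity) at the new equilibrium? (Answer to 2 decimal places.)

Solve the original market: 21 - 2P = 6P - 19, hence P = 5 and q = 11.
Since sellers keep the price net of the tax, the effective supply curve becomes qs = 6P - 31.
Equate the new curves: 21 - 2P = 6P - 31, giving 52 = 8P, P = 6.5, q = 8.
New expenditure = 6.5 × 8 = 52.00.

52.00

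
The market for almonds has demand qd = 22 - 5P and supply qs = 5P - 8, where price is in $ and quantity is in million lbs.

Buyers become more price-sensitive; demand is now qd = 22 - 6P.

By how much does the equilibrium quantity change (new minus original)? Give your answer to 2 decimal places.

Original equilibrium: 22 - 5P = 5P - 8 gives 30 = 10P, so P = 3 and q = 7.
With the change applied: demand qd = 22 - 6P, supply qs = 5P - 8.
Setting them equal: 22 - 6P = 5P - 8 → 30 = 11P, so P = 30/11 ≈ 2.7273 and q = 62/11 ≈ 5.6364.
Δq = 5.6364 − 7 = -1.36.

-1.36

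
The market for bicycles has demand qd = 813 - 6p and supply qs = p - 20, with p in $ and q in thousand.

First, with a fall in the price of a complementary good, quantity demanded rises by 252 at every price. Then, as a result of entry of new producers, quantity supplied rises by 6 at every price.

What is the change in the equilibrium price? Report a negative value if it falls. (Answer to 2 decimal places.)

Solve the original market: 813 - 6p = p - 20, hence p = 119 and q = 99.
The new curves are qd = 1065 - 6p (demand) and qs = p - 14 (supply).
Setting them equal: 1065 - 6p = p - 14 → 1079 = 7p, so p = 1079/7 ≈ 154.1429 and q = 981/7 ≈ 140.1429.
Δp = 154.1429 − 119 = +35.14.

+35.14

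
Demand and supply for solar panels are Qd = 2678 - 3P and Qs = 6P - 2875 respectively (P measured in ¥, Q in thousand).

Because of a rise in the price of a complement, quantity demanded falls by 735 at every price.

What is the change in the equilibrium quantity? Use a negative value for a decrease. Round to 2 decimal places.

-490.00

Original equilibrium: 2678 - 3P = 6P - 2875 gives 5553 = 9P, so P = 617 and Q = 827.
The new curves are Qd = 1943 - 3P (demand) and Qs = 6P - 2875 (supply).
Equate the new curves: 1943 - 3P = 6P - 2875, giving 4818 = 9P, P = 1606/3 ≈ 535.3333, Q = 337.
ΔQ = 337 − 827 = -490.00.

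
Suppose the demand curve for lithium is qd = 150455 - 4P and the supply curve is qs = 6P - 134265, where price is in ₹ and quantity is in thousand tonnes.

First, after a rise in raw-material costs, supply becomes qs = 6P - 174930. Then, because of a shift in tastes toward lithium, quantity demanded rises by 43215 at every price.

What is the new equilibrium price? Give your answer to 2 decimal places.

36860.00

Solve the original market: 150455 - 4P = 6P - 134265, hence P = 28472 and q = 36567.
With the change applied: demand qd = 193670 - 4P, supply qs = 6P - 174930.
Setting them equal: 193670 - 4P = 6P - 174930 → 368600 = 10P, so P = 36860 and q = 46230.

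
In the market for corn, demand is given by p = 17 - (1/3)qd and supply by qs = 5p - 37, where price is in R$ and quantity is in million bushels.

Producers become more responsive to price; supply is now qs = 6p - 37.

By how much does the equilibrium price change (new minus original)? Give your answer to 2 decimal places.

-1.22

Solve the original market: 51 - 3p = 5p - 37, hence p = 11 and q = 18.
With the change applied: demand qd = 51 - 3p, supply qs = 6p - 37.
New equilibrium: 51 - 3p = 6p - 37 ⇒ 88 = 9p ⇒ p = 88/9 ≈ 9.7778, q = 65/3 ≈ 21.6667.
Δp = 9.7778 − 11 = -1.22.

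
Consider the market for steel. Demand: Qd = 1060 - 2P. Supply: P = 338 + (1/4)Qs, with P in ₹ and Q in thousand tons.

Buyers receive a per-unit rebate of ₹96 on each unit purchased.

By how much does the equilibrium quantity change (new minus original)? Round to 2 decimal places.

Solve the original market: 1060 - 2P = 4P - 1352, hence P = 402 and Q = 256.
Since buyers' out-of-pocket price is the market price minus the rebate, the effective demand curve becomes Qd = 1252 - 2P.
New equilibrium: 1252 - 2P = 4P - 1352 ⇒ 2604 = 6P ⇒ P = 434, Q = 384.
ΔQ = 384 − 256 = +128.00.

+128.00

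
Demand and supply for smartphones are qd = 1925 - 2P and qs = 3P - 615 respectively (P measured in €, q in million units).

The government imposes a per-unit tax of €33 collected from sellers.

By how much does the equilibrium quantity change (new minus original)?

Original equilibrium: 1925 - 2P = 3P - 615 gives 2540 = 5P, so P = 508 and q = 909.
Since sellers keep the price net of the tax, the effective supply curve becomes qs = 3P - 714.
Equate the new curves: 1925 - 2P = 3P - 714, giving 2639 = 5P, P = 527.8, q = 869.4.
Δq = 869.4 − 909 = -39.6.

-39.6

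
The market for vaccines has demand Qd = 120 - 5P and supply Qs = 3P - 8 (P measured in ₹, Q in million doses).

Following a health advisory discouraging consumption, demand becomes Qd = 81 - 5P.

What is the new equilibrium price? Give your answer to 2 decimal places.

Solve the original market: 120 - 5P = 3P - 8, hence P = 16 and Q = 40.
The shock moves the curves to Qd = 81 - 5P and Qs = 3P - 8.
Setting them equal: 81 - 5P = 3P - 8 → 89 = 8P, so P = 11.125 and Q = 25.375.

11.13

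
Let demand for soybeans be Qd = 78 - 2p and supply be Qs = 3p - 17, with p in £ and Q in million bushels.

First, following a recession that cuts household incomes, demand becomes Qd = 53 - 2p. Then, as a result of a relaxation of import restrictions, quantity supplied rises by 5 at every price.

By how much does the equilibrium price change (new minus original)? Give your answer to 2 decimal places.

Before the shock: 78 - 2p = 3p - 17 ⇒ 95 = 5p ⇒ p = 19, Q = 40.
With the change applied: demand Qd = 53 - 2p, supply Qs = 3p - 12.
Setting them equal: 53 - 2p = 3p - 12 → 65 = 5p, so p = 13 and Q = 27.
Δp = 13 − 19 = -6.00.

-6.00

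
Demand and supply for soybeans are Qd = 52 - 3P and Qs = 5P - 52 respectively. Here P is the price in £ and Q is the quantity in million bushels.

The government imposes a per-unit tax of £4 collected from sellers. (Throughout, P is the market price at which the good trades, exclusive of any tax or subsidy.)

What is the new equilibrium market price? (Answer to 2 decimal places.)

15.50

Original equilibrium: 52 - 3P = 5P - 52 gives 104 = 8P, so P = 13 and Q = 13.
Since sellers keep the price net of the tax, the effective supply curve becomes Qs = 5P - 72.
Equate the new curves: 52 - 3P = 5P - 72, giving 124 = 8P, P = 15.5, Q = 5.5.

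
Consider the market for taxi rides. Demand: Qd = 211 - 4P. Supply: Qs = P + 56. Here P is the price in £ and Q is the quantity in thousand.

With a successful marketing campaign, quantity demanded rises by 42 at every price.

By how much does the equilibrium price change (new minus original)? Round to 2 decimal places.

+8.40

Before the shock: 211 - 4P = P + 56 ⇒ 155 = 5P ⇒ P = 31, Q = 87.
After the shift, demand is Qd = 253 - 4P and supply is Qs = P + 56.
Setting them equal: 253 - 4P = P + 56 → 197 = 5P, so P = 39.4 and Q = 95.4.
ΔP = 39.4 − 31 = +8.40.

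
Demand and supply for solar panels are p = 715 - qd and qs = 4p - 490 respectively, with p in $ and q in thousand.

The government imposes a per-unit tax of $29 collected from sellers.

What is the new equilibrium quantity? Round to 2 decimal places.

450.80

Solve the original market: 715 - p = 4p - 490, hence p = 241 and q = 474.
Since sellers keep the price net of the tax, the effective supply curve becomes qs = 4p - 606.
Clearing the new market: 715 - p = 4p - 606, so p = 264.2 and q = 450.8.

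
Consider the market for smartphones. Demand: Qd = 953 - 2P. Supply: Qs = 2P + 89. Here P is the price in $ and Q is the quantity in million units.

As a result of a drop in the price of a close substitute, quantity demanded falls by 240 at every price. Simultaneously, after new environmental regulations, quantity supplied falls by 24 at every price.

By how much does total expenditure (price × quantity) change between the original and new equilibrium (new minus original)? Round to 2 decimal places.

-49518.00

Solve the original market: 953 - 2P = 2P + 89, hence P = 216 and Q = 521.
The shock moves the curves to Qd = 713 - 2P and Qs = 2P + 65.
Equate the new curves: 713 - 2P = 2P + 65, giving 648 = 4P, P = 162, Q = 389.
Expenditure moves from 216×521 = 112536 to 162×389 = 63018; change = -49518.00.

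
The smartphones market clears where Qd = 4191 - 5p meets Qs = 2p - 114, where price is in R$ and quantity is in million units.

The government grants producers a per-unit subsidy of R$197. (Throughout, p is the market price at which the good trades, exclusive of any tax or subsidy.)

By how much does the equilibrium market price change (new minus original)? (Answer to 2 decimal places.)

-56.29

Solve the original market: 4191 - 5p = 2p - 114, hence p = 615 and Q = 1116.
Since sellers receive the price plus the subsidy, the effective supply curve becomes Qs = 2p + 280.
Equate the new curves: 4191 - 5p = 2p + 280, giving 3911 = 7p, p = 3911/7 ≈ 558.7143, Q = 9782/7 ≈ 1397.4286.
Δp = 558.7143 − 615 = -56.29.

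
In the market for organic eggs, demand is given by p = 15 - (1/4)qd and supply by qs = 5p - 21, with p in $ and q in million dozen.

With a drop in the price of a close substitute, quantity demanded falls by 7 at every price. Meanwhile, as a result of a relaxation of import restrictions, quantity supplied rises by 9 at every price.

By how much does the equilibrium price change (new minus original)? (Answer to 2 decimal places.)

-1.78

Initially, 60 - 4p = 5p - 21, so 81 = 9p and p = 9, q = 24.
With the change applied: demand qd = 53 - 4p, supply qs = 5p - 12.
Equate the new curves: 53 - 4p = 5p - 12, giving 65 = 9p, p = 65/9 ≈ 7.2222, q = 217/9 ≈ 24.1111.
Δp = 7.2222 − 9 = -1.78.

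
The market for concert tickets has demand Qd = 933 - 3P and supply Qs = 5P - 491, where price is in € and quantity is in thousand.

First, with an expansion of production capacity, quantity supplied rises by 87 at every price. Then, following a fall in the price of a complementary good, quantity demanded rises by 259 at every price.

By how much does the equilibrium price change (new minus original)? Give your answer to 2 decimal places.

Initially, 933 - 3P = 5P - 491, so 1424 = 8P and P = 178, Q = 399.
After the shift, demand is Qd = 1192 - 3P and supply is Qs = 5P - 404.
Setting them equal: 1192 - 3P = 5P - 404 → 1596 = 8P, so P = 199.5 and Q = 593.5.
ΔP = 199.5 − 178 = +21.50.

+21.50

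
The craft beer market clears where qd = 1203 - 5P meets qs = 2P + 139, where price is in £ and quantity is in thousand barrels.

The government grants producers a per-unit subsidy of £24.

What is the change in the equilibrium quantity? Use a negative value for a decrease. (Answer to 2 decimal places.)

Initially, 1203 - 5P = 2P + 139, so 1064 = 7P and P = 152, q = 443.
Since sellers receive the price plus the subsidy, the effective supply curve becomes qs = 2P + 187.
New equilibrium: 1203 - 5P = 2P + 187 ⇒ 1016 = 7P ⇒ P = 1016/7 ≈ 145.1429, q = 3341/7 ≈ 477.2857.
Δq = 477.2857 − 443 = +34.29.

+34.29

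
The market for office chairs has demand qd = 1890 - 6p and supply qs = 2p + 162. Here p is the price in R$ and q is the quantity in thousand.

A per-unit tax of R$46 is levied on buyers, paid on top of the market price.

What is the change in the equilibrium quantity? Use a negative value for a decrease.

Original equilibrium: 1890 - 6p = 2p + 162 gives 1728 = 8p, so p = 216 and q = 594.
Since buyers pay the price plus the tax, the effective demand curve becomes qd = 1614 - 6p.
New equilibrium: 1614 - 6p = 2p + 162 ⇒ 1452 = 8p ⇒ p = 181.5, q = 525.
Δq = 525 − 594 = -69.

-69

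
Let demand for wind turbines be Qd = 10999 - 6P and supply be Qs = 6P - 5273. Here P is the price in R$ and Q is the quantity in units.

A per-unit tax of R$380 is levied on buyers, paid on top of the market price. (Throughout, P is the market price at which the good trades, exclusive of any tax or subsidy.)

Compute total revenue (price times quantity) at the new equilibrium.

Original equilibrium: 10999 - 6P = 6P - 5273 gives 16272 = 12P, so P = 1356 and Q = 2863.
Since buyers pay the price plus the tax, the effective demand curve becomes Qd = 8719 - 6P.
Equate the new curves: 8719 - 6P = 6P - 5273, giving 13992 = 12P, P = 1166, Q = 1723.
New expenditure = 1166 × 1723 = 2009018.

2009018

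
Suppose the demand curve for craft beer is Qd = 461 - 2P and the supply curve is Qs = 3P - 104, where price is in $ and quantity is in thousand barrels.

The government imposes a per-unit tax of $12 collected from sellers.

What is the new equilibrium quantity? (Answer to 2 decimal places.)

Before the shock: 461 - 2P = 3P - 104 ⇒ 565 = 5P ⇒ P = 113, Q = 235.
Since sellers keep the price net of the tax, the effective supply curve becomes Qs = 3P - 140.
Clearing the new market: 461 - 2P = 3P - 140, so P = 120.2 and Q = 220.6.

220.60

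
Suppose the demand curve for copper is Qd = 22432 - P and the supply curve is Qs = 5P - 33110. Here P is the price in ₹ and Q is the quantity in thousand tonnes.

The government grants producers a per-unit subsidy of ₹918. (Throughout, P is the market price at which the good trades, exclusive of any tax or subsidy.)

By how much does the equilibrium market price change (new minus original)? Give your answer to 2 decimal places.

-765.00

Original equilibrium: 22432 - P = 5P - 33110 gives 55542 = 6P, so P = 9257 and Q = 13175.
Since sellers receive the price plus the subsidy, the effective supply curve becomes Qs = 5P - 28520.
New equilibrium: 22432 - P = 5P - 28520 ⇒ 50952 = 6P ⇒ P = 8492, Q = 13940.
ΔP = 8492 − 9257 = -765.00.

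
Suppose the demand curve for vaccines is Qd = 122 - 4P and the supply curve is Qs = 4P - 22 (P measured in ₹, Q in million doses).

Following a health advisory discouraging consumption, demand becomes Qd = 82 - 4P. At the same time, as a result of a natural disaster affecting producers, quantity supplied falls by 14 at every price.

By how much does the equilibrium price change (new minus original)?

Solve the original market: 122 - 4P = 4P - 22, hence P = 18 and Q = 50.
With the change applied: demand Qd = 82 - 4P, supply Qs = 4P - 36.
Clearing the new market: 82 - 4P = 4P - 36, so P = 14.75 and Q = 23.
ΔP = 14.75 − 18 = -3.25.

-3.25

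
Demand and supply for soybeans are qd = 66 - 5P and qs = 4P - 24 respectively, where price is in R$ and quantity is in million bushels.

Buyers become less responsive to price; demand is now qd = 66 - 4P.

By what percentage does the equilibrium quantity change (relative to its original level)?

Initially, 66 - 5P = 4P - 24, so 90 = 9P and P = 10, q = 16.
After the shift, demand is qd = 66 - 4P and supply is qs = 4P - 24.
New equilibrium: 66 - 4P = 4P - 24 ⇒ 90 = 8P ⇒ P = 11.25, q = 21.
%Δq = (21 − 16) / 16 × 100 = +31.25%.

+31.25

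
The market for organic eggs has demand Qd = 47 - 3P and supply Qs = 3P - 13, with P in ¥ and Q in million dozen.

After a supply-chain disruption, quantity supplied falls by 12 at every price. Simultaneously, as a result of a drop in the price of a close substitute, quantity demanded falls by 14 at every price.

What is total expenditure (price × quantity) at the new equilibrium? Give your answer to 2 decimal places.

Original equilibrium: 47 - 3P = 3P - 13 gives 60 = 6P, so P = 10 and Q = 17.
The new curves are Qd = 33 - 3P (demand) and Qs = 3P - 25 (supply).
Setting them equal: 33 - 3P = 3P - 25 → 58 = 6P, so P = 29/3 ≈ 9.6667 and Q = 4.
New expenditure = 9.6667 × 4 = 38.67.

38.67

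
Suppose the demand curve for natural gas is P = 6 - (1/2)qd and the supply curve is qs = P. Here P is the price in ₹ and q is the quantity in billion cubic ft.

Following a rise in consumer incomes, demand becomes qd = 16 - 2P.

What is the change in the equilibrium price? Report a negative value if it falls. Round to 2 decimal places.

+1.33

Before the shock: 12 - 2P = P ⇒ 12 = 3P ⇒ P = 4, q = 4.
The shock moves the curves to qd = 16 - 2P and qs = P.
Setting them equal: 16 - 2P = P → 16 = 3P, so P = 16/3 ≈ 5.3333 and q = 16/3 ≈ 5.3333.
ΔP = 5.3333 − 4 = +1.33.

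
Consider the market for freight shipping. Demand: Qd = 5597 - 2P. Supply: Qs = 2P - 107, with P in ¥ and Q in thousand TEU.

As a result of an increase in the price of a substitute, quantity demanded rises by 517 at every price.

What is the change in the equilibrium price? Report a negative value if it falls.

+129.25

Before the shock: 5597 - 2P = 2P - 107 ⇒ 5704 = 4P ⇒ P = 1426, Q = 2745.
With the change applied: demand Qd = 6114 - 2P, supply Qs = 2P - 107.
Equate the new curves: 6114 - 2P = 2P - 107, giving 6221 = 4P, P = 1555.25, Q = 3003.5.
ΔP = 1555.25 − 1426 = +129.25.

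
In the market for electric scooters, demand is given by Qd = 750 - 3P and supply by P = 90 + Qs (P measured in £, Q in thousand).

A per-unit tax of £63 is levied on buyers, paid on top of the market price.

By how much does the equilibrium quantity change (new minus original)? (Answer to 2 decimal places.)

-47.25

Initially, 750 - 3P = P - 90, so 840 = 4P and P = 210, Q = 120.
Since buyers pay the price plus the tax, the effective demand curve becomes Qd = 561 - 3P.
New equilibrium: 561 - 3P = P - 90 ⇒ 651 = 4P ⇒ P = 162.75, Q = 72.75.
ΔQ = 72.75 − 120 = -47.25.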